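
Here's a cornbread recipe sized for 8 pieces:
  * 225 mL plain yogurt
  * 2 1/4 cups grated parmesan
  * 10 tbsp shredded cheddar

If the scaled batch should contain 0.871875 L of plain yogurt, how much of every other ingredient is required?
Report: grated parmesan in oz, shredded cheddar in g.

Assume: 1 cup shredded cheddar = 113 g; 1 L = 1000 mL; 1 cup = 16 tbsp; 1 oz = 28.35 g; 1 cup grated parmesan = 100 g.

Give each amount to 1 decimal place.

grated parmesan: 30.8 oz; shredded cheddar: 273.7 g

The original recipe has 0.225 L of plain yogurt, so the scaling factor is 0.871875 ÷ 0.225 = 31/8 = 3.875.
grated parmesan: 2.25 cup × 31/8 × 100 g/cup ÷ 28.35 g/oz ≈ 30.8 oz
shredded cheddar: 10 tbsp × 31/8 ÷ 16 tbsp/cup × 113 g/cup ≈ 273.7 g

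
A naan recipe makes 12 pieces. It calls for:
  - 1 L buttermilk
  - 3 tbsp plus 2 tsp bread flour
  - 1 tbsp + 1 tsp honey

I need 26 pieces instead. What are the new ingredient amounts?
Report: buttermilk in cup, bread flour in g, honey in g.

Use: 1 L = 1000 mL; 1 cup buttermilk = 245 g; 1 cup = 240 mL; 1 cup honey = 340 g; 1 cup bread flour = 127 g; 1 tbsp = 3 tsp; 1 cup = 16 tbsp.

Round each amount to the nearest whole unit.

Scaling factor: 26/12 = 13/6.
buttermilk: 1 L × 13/6 × 1000 mL/L ÷ 240 mL/cup ≈ 9 cup
bread flour: (3 tbsp + 2 tsp = 11/3 tbsp) × 13/6 ÷ 16 tbsp/cup × 127 g/cup ≈ 63 g
honey: (1 tbsp + 1 tsp = 4/3 tbsp) × 13/6 ÷ 16 tbsp/cup × 340 g/cup ≈ 61 g

buttermilk: 9 cup; bread flour: 63 g; honey: 61 g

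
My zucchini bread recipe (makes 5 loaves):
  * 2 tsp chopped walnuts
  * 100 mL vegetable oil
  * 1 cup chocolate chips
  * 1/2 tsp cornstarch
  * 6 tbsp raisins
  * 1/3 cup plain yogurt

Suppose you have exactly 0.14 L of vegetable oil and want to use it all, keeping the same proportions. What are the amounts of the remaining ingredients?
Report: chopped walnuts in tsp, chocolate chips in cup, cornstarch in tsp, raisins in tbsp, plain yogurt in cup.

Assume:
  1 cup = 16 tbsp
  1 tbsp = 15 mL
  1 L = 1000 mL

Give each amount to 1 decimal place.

The original recipe has 0.1 L of vegetable oil, so the scaling factor is 0.14 ÷ 0.1 = 7/5 = 1.4.
chopped walnuts: 2 tsp × 7/5 = 2.8 tsp
chocolate chips: 1 cup × 7/5 = 1.4 cup
cornstarch: 0.5 tsp × 7/5 = 0.7 tsp
raisins: 6 tbsp × 7/5 = 8.4 tbsp
plain yogurt: 1/3 cup × 7/5 ≈ 0.5 cup

chopped walnuts: 2.8 tsp; chocolate chips: 1.4 cup; cornstarch: 0.7 tsp; raisins: 8.4 tbsp; plain yogurt: 0.5 cup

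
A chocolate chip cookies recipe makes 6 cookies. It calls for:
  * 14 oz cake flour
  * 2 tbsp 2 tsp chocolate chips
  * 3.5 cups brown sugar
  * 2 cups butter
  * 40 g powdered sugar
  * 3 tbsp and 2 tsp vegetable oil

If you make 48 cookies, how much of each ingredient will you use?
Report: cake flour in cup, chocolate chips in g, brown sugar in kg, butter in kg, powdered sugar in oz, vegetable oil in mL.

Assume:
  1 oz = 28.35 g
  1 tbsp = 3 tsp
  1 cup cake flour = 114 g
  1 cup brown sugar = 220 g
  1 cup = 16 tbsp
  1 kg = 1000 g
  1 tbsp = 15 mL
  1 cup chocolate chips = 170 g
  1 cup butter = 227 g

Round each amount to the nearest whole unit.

cake flour: 28 cup; chocolate chips: 227 g; brown sugar: 6 kg; butter: 4 kg; powdered sugar: 11 oz; vegetable oil: 440 mL

Scaling factor: 48/6 = 8.
cake flour: 14 oz × 8 × 28.35 g/oz ÷ 114 g/cup ≈ 28 cup
chocolate chips: (2 tbsp + 2 tsp = 8/3 tbsp) × 8 ÷ 16 tbsp/cup × 170 g/cup ≈ 227 g
brown sugar: 3.5 cup × 8 × 220 g/cup ÷ 1000 g/kg ≈ 6 kg
butter: 2 cup × 8 × 227 g/cup ÷ 1000 g/kg ≈ 4 kg
powdered sugar: 40 g × 8 ÷ 28.35 g/oz ≈ 11 oz
vegetable oil: (3 tbsp + 2 tsp = 11/3 tbsp) × 8 × 15 mL/tbsp = 440 mL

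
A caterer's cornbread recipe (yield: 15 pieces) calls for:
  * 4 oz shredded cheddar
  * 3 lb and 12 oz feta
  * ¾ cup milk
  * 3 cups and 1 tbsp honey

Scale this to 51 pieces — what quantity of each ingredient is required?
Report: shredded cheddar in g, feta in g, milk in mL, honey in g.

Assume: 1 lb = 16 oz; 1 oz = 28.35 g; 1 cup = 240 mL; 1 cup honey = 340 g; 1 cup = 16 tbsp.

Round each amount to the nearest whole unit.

shredded cheddar: 386 g; feta: 5783 g; milk: 612 mL; honey: 3540 g

Scaling factor: 51/15 = 17/5 = 3.4.
shredded cheddar: 4 oz × 17/5 × 28.35 g/oz ≈ 386 g
feta: (3 lb + 12 oz = 3.75 lb) × 17/5 × 16 oz/lb × 28.35 g/oz ≈ 5783 g
milk: 0.75 cup × 17/5 × 240 mL/cup = 612 mL
honey: (3 cup + 1 tbsp = 3.0625 cup) × 17/5 × 340 g/cup ≈ 3540 g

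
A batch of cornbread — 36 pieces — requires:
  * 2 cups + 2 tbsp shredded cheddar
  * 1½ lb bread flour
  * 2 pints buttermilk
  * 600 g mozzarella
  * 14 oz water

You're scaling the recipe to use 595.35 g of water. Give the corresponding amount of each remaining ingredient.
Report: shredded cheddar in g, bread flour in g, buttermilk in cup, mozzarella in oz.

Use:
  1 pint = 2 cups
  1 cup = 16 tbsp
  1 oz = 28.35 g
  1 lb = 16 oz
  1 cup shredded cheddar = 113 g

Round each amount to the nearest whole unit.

shredded cheddar: 360 g; bread flour: 1021 g; buttermilk: 6 cup; mozzarella: 32 oz

The original recipe has 396.9 g of water, so the scaling factor is 595.35 ÷ 396.9 = 3/2 = 1.5.
shredded cheddar: (2 cup + 2 tbsp = 2.125 cup) × 3/2 × 113 g/cup ≈ 360 g
bread flour: 1.5 lb × 3/2 × 16 oz/lb × 28.35 g/oz ≈ 1021 g
buttermilk: 2 pint × 3/2 × 2 cup/pint = 6 cup
mozzarella: 600 g × 3/2 ÷ 28.35 g/oz ≈ 32 oz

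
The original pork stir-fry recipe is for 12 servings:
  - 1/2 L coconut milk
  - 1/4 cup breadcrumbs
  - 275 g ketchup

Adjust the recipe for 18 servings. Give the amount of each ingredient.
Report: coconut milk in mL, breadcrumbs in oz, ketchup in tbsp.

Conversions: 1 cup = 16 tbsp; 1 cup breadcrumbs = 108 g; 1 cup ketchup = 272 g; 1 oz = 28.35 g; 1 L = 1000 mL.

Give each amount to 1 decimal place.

Scaling factor: 18/12 = 3/2 = 1.5.
coconut milk: 0.5 L × 3/2 × 1000 mL/L = 750.0 mL
breadcrumbs: 0.25 cup × 3/2 × 108 g/cup ÷ 28.35 g/oz ≈ 1.4 oz
ketchup: 275 g × 3/2 ÷ 272 g/cup × 16 tbsp/cup ≈ 24.3 tbsp

coconut milk: 750.0 mL; breadcrumbs: 1.4 oz; ketchup: 24.3 tbsp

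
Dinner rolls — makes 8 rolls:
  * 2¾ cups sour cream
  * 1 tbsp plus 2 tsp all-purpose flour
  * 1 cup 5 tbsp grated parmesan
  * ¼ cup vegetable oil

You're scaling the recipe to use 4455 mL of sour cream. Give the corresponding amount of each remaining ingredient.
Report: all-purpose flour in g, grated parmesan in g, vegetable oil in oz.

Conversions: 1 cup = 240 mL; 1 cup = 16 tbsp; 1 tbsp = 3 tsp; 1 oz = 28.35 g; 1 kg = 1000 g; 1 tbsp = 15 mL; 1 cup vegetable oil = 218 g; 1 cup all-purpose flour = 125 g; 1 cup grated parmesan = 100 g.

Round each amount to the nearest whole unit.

all-purpose flour: 88 g; grated parmesan: 886 g; vegetable oil: 13 oz

The original recipe has 660 mL of sour cream, so the scaling factor is 4455 ÷ 660 = 27/4 = 6.75.
all-purpose flour: (1 tbsp + 2 tsp = 5/3 tbsp) × 27/4 ÷ 16 tbsp/cup × 125 g/cup ≈ 88 g
grated parmesan: (1 cup + 5 tbsp = 1.3125 cup) × 27/4 × 100 g/cup ≈ 886 g
vegetable oil: 0.25 cup × 27/4 × 218 g/cup ÷ 28.35 g/oz ≈ 13 oz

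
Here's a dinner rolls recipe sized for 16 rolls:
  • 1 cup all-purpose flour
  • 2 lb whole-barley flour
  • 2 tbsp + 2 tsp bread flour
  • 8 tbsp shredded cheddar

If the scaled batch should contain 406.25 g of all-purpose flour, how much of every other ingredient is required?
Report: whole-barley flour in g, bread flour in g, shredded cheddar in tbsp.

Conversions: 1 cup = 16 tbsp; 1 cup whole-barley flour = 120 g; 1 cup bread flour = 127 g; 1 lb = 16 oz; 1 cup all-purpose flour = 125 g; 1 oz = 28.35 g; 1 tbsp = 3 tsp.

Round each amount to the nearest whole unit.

The original recipe has 125 g of all-purpose flour, so the scaling factor is 406.25 ÷ 125 = 13/4 = 3.25.
whole-barley flour: 2 lb × 13/4 × 16 oz/lb × 28.35 g/oz ≈ 2948 g
bread flour: (2 tbsp + 2 tsp = 8/3 tbsp) × 13/4 ÷ 16 tbsp/cup × 127 g/cup ≈ 69 g
shredded cheddar: 8 tbsp × 13/4 = 26 tbsp

whole-barley flour: 2948 g; bread flour: 69 g; shredded cheddar: 26 tbsp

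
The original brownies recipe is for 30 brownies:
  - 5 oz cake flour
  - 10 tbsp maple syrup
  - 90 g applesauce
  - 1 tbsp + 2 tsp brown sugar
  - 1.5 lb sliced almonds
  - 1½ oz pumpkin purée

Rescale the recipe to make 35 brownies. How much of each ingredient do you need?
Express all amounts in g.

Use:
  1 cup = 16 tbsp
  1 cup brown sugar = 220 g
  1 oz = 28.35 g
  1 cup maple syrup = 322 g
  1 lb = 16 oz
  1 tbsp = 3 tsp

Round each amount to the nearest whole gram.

cake flour: 165 g; maple syrup: 235 g; applesauce: 105 g; brown sugar: 27 g; sliced almonds: 794 g; pumpkin purée: 50 g

Scaling factor: 35/30 = 7/6.
cake flour: 5 oz × 7/6 × 28.35 g/oz ≈ 165 g
maple syrup: 10 tbsp × 7/6 ÷ 16 tbsp/cup × 322 g/cup ≈ 235 g
applesauce: 90 g × 7/6 = 105 g
brown sugar: (1 tbsp + 2 tsp = 5/3 tbsp) × 7/6 ÷ 16 tbsp/cup × 220 g/cup ≈ 27 g
sliced almonds: 1.5 lb × 7/6 × 16 oz/lb × 28.35 g/oz ≈ 794 g
pumpkin purée: 1.5 oz × 7/6 × 28.35 g/oz ≈ 50 g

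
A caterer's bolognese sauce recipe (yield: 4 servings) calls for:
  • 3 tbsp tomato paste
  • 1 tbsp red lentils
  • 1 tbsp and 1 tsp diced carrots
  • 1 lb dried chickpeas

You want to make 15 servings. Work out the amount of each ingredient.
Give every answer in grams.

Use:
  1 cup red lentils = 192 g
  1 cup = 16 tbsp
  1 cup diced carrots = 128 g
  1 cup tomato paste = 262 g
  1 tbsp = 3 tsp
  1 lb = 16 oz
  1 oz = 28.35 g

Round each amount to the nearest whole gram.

Scaling factor: 15/4 = 3.75.
tomato paste: 3 tbsp × 15/4 ÷ 16 tbsp/cup × 262 g/cup ≈ 184 g
red lentils: 1 tbsp × 15/4 ÷ 16 tbsp/cup × 192 g/cup = 45 g
diced carrots: (1 tbsp + 1 tsp = 4/3 tbsp) × 15/4 ÷ 16 tbsp/cup × 128 g/cup = 40 g
dried chickpeas: 1 lb × 15/4 × 16 oz/lb × 28.35 g/oz = 1701 g

tomato paste: 184 g; red lentils: 45 g; diced carrots: 40 g; dried chickpeas: 1701 g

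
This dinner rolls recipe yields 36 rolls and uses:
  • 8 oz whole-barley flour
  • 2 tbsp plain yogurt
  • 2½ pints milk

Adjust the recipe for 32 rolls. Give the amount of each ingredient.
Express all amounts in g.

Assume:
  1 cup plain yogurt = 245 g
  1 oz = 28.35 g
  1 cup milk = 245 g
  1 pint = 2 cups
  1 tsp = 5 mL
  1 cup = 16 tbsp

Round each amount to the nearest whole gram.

Scaling factor: 32/36 = 8/9.
whole-barley flour: 8 oz × 8/9 × 28.35 g/oz ≈ 202 g
plain yogurt: 2 tbsp × 8/9 ÷ 16 tbsp/cup × 245 g/cup ≈ 27 g
milk: 2.5 pint × 8/9 × 2 cup/pint × 245 g/cup ≈ 1089 g

whole-barley flour: 202 g; plain yogurt: 27 g; milk: 1089 g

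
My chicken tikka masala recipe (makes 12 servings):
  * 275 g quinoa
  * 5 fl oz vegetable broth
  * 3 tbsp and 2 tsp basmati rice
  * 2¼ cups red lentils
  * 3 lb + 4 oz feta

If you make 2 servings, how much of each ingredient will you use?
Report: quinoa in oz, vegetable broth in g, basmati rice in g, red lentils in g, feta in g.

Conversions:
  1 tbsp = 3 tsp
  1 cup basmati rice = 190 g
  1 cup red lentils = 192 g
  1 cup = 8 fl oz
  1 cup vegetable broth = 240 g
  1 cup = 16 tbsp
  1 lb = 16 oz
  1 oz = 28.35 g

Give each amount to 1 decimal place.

quinoa: 1.6 oz; vegetable broth: 25.0 g; basmati rice: 7.3 g; red lentils: 72.0 g; feta: 245.7 g

Scaling factor: 2/12 = 1/6.
quinoa: 275 g × 1/6 ÷ 28.35 g/oz ≈ 1.6 oz
vegetable broth: 5 fl oz × 1/6 ÷ 8 fl oz/cup × 240 g/cup = 25.0 g
basmati rice: (3 tbsp + 2 tsp = 11/3 tbsp) × 1/6 ÷ 16 tbsp/cup × 190 g/cup ≈ 7.3 g
red lentils: 2.25 cup × 1/6 × 192 g/cup = 72.0 g
feta: (3 lb + 4 oz = 3.25 lb) × 1/6 × 16 oz/lb × 28.35 g/oz = 245.7 g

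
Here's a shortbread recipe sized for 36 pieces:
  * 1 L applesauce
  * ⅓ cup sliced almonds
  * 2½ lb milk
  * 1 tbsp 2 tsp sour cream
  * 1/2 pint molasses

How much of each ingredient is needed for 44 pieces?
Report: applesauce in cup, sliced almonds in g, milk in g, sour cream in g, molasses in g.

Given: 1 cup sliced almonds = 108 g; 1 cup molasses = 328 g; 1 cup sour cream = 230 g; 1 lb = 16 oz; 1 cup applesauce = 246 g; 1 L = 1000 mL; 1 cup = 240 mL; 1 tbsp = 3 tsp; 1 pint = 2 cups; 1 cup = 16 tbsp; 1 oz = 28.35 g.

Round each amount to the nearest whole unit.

Scaling factor: 44/36 = 11/9.
applesauce: 1 L × 11/9 × 1000 mL/L ÷ 240 mL/cup ≈ 5 cup
sliced almonds: 1/3 cup × 11/9 × 108 g/cup = 44 g
milk: 2.5 lb × 11/9 × 16 oz/lb × 28.35 g/oz = 1386 g
sour cream: (1 tbsp + 2 tsp = 5/3 tbsp) × 11/9 ÷ 16 tbsp/cup × 230 g/cup ≈ 29 g
molasses: 0.5 pint × 11/9 × 2 cup/pint × 328 g/cup ≈ 401 g

applesauce: 5 cup; sliced almonds: 44 g; milk: 1386 g; sour cream: 29 g; molasses: 401 g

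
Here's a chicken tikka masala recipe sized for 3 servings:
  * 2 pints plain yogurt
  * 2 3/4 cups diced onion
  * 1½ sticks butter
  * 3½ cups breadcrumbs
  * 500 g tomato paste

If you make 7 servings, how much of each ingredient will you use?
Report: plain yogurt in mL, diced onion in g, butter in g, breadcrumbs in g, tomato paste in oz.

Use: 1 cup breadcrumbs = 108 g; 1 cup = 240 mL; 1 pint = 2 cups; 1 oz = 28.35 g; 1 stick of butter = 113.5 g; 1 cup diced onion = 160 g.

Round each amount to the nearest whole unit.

plain yogurt: 2240 mL; diced onion: 1027 g; butter: 397 g; breadcrumbs: 882 g; tomato paste: 41 oz

Scaling factor: 7/3.
plain yogurt: 2 pint × 7/3 × 2 cup/pint × 240 mL/cup = 2240 mL
diced onion: 2.75 cup × 7/3 × 160 g/cup ≈ 1027 g
butter: 1.5 stick × 7/3 × 113.5 g/stick ≈ 397 g
breadcrumbs: 3.5 cup × 7/3 × 108 g/cup = 882 g
tomato paste: 500 g × 7/3 ÷ 28.35 g/oz ≈ 41 oz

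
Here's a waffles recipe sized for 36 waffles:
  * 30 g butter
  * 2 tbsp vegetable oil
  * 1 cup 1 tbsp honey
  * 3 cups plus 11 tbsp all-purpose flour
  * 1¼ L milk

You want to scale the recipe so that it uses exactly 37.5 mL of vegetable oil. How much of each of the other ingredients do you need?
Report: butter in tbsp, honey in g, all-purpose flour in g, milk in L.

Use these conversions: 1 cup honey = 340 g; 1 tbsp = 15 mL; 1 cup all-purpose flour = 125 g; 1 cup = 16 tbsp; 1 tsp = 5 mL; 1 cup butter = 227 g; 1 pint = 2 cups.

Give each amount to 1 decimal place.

butter: 2.6 tbsp; honey: 451.6 g; all-purpose flour: 576.2 g; milk: 1.6 L

The original recipe has 30 mL of vegetable oil, so the scaling factor is 37.5 ÷ 30 = 5/4 = 1.25.
butter: 30 g × 5/4 ÷ 227 g/cup × 16 tbsp/cup ≈ 2.6 tbsp
honey: (1 cup + 1 tbsp = 1.0625 cup) × 5/4 × 340 g/cup ≈ 451.6 g
all-purpose flour: (3 cup + 11 tbsp = 3.6875 cup) × 5/4 × 125 g/cup ≈ 576.2 g
milk: 1.25 L × 5/4 ≈ 1.6 L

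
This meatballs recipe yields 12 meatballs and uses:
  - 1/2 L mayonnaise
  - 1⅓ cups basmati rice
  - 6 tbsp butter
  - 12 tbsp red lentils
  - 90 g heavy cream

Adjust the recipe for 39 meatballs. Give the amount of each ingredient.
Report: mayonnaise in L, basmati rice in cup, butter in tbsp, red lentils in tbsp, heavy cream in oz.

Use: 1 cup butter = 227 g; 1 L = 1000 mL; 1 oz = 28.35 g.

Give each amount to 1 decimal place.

Scaling factor: 39/12 = 13/4 = 3.25.
mayonnaise: 0.5 L × 13/4 ≈ 1.6 L
basmati rice: 4/3 cup × 13/4 ≈ 4.3 cup
butter: 6 tbsp × 13/4 = 19.5 tbsp
red lentils: 12 tbsp × 13/4 = 39.0 tbsp
heavy cream: 90 g × 13/4 ÷ 28.35 g/oz ≈ 10.3 oz

mayonnaise: 1.6 L; basmati rice: 4.3 cup; butter: 19.5 tbsp; red lentils: 39.0 tbsp; heavy cream: 10.3 oz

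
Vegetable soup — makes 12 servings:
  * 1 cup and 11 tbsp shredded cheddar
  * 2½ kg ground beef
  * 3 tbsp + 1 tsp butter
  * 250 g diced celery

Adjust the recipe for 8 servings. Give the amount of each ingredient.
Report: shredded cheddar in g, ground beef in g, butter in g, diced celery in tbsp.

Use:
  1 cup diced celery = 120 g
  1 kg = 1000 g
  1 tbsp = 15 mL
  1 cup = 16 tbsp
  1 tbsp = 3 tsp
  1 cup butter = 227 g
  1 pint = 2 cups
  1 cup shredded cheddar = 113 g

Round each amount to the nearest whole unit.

shredded cheddar: 127 g; ground beef: 1667 g; butter: 32 g; diced celery: 22 tbsp

Scaling factor: 8/12 = 2/3.
shredded cheddar: (1 cup + 11 tbsp = 1.6875 cup) × 2/3 × 113 g/cup ≈ 127 g
ground beef: 2.5 kg × 2/3 × 1000 g/kg ≈ 1667 g
butter: (3 tbsp + 1 tsp = 10/3 tbsp) × 2/3 ÷ 16 tbsp/cup × 227 g/cup ≈ 32 g
diced celery: 250 g × 2/3 ÷ 120 g/cup × 16 tbsp/cup ≈ 22 tbsp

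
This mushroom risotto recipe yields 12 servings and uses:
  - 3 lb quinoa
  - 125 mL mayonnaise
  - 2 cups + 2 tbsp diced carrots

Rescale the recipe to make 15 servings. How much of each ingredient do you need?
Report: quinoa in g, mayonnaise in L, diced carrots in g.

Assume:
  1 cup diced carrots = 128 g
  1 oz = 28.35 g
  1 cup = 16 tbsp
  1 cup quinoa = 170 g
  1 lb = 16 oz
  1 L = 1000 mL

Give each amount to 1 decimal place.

quinoa: 1701.0 g; mayonnaise: 0.2 L; diced carrots: 340.0 g

Scaling factor: 15/12 = 5/4 = 1.25.
quinoa: 3 lb × 5/4 × 16 oz/lb × 28.35 g/oz = 1701.0 g
mayonnaise: 125 mL × 5/4 ÷ 1000 mL/L ≈ 0.2 L
diced carrots: (2 cup + 2 tbsp = 2.125 cup) × 5/4 × 128 g/cup = 340.0 g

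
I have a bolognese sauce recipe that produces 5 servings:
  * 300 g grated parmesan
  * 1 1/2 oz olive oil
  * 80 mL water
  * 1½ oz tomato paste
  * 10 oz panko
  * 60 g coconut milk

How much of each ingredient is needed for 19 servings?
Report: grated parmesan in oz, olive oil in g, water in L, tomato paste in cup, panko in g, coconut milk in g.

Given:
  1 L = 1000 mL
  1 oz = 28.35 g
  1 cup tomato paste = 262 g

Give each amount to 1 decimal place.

grated parmesan: 40.2 oz; olive oil: 161.6 g; water: 0.3 L; tomato paste: 0.6 cup; panko: 1077.3 g; coconut milk: 228.0 g

Scaling factor: 19/5 = 3.8.
grated parmesan: 300 g × 19/5 ÷ 28.35 g/oz ≈ 40.2 oz
olive oil: 1.5 oz × 19/5 × 28.35 g/oz ≈ 161.6 g
water: 80 mL × 19/5 ÷ 1000 mL/L ≈ 0.3 L
tomato paste: 1.5 oz × 19/5 × 28.35 g/oz ÷ 262 g/cup ≈ 0.6 cup
panko: 10 oz × 19/5 × 28.35 g/oz = 1077.3 g
coconut milk: 60 g × 19/5 = 228.0 g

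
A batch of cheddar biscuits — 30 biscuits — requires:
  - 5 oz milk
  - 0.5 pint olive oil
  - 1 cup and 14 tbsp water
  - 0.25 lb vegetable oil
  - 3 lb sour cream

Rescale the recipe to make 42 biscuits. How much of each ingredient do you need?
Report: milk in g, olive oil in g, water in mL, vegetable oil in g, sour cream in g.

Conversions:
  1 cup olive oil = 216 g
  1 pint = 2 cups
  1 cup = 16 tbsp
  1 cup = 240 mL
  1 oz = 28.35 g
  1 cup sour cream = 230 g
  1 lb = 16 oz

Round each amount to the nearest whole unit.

milk: 198 g; olive oil: 302 g; water: 630 mL; vegetable oil: 159 g; sour cream: 1905 g

Scaling factor: 42/30 = 7/5 = 1.4.
milk: 5 oz × 7/5 × 28.35 g/oz ≈ 198 g
olive oil: 0.5 pint × 7/5 × 2 cup/pint × 216 g/cup ≈ 302 g
water: (1 cup + 14 tbsp = 1.875 cup) × 7/5 × 240 mL/cup = 630 mL
vegetable oil: 0.25 lb × 7/5 × 16 oz/lb × 28.35 g/oz ≈ 159 g
sour cream: 3 lb × 7/5 × 16 oz/lb × 28.35 g/oz ≈ 1905 g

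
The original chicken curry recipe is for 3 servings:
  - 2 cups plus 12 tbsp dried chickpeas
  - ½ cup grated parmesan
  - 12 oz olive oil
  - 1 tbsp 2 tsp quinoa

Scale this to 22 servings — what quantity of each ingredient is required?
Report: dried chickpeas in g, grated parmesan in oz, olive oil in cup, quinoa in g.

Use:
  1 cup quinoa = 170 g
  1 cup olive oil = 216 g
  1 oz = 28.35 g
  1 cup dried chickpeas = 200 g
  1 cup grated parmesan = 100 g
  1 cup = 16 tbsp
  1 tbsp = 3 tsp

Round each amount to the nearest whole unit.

Scaling factor: 22/3.
dried chickpeas: (2 cup + 12 tbsp = 2.75 cup) × 22/3 × 200 g/cup ≈ 4033 g
grated parmesan: 0.5 cup × 22/3 × 100 g/cup ÷ 28.35 g/oz ≈ 13 oz
olive oil: 12 oz × 22/3 × 28.35 g/oz ÷ 216 g/cup ≈ 12 cup
quinoa: (1 tbsp + 2 tsp = 5/3 tbsp) × 22/3 ÷ 16 tbsp/cup × 170 g/cup ≈ 130 g

dried chickpeas: 4033 g; grated parmesan: 13 oz; olive oil: 12 cup; quinoa: 130 g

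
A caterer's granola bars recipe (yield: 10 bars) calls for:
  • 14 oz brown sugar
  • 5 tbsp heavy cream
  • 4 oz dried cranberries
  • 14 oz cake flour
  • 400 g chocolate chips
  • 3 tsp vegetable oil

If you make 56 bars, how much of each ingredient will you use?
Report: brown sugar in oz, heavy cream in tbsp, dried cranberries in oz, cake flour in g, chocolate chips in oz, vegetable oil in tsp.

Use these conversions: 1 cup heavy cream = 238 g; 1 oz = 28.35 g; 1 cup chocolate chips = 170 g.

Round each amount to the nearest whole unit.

Scaling factor: 56/10 = 28/5 = 5.6.
brown sugar: 14 oz × 28/5 ≈ 78 oz
heavy cream: 5 tbsp × 28/5 = 28 tbsp
dried cranberries: 4 oz × 28/5 ≈ 22 oz
cake flour: 14 oz × 28/5 × 28.35 g/oz ≈ 2223 g
chocolate chips: 400 g × 28/5 ÷ 28.35 g/oz ≈ 79 oz
vegetable oil: 3 tsp × 28/5 ≈ 17 tsp

brown sugar: 78 oz; heavy cream: 28 tbsp; dried cranberries: 22 oz; cake flour: 2223 g; chocolate chips: 79 oz; vegetable oil: 17 tsp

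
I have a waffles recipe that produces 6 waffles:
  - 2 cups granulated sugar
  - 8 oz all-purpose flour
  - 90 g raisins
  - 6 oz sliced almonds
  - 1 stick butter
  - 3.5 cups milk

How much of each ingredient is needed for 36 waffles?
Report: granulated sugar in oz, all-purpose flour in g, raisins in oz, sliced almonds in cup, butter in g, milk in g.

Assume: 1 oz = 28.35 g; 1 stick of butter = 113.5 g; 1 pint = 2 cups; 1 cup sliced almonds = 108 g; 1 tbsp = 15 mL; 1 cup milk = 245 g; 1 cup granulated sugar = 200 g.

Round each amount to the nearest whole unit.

granulated sugar: 85 oz; all-purpose flour: 1361 g; raisins: 19 oz; sliced almonds: 9 cup; butter: 681 g; milk: 5145 g

Scaling factor: 36/6 = 6.
granulated sugar: 2 cup × 6 × 200 g/cup ÷ 28.35 g/oz ≈ 85 oz
all-purpose flour: 8 oz × 6 × 28.35 g/oz ≈ 1361 g
raisins: 90 g × 6 ÷ 28.35 g/oz ≈ 19 oz
sliced almonds: 6 oz × 6 × 28.35 g/oz ÷ 108 g/cup ≈ 9 cup
butter: 1 stick × 6 × 113.5 g/stick = 681 g
milk: 3.5 cup × 6 × 245 g/cup = 5145 g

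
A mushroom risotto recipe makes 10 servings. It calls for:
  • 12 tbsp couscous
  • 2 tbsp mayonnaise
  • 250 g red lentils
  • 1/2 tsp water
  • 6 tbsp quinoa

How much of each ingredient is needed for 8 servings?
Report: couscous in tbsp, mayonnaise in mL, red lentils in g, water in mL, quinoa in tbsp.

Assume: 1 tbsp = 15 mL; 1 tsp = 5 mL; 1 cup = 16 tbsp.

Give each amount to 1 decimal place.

couscous: 9.6 tbsp; mayonnaise: 24.0 mL; red lentils: 200.0 g; water: 2.0 mL; quinoa: 4.8 tbsp

Scaling factor: 8/10 = 4/5 = 0.8.
couscous: 12 tbsp × 4/5 = 9.6 tbsp
mayonnaise: 2 tbsp × 4/5 × 15 mL/tbsp = 24.0 mL
red lentils: 250 g × 4/5 = 200.0 g
water: 0.5 tsp × 4/5 × 5 mL/tsp = 2.0 mL
quinoa: 6 tbsp × 4/5 = 4.8 tbsp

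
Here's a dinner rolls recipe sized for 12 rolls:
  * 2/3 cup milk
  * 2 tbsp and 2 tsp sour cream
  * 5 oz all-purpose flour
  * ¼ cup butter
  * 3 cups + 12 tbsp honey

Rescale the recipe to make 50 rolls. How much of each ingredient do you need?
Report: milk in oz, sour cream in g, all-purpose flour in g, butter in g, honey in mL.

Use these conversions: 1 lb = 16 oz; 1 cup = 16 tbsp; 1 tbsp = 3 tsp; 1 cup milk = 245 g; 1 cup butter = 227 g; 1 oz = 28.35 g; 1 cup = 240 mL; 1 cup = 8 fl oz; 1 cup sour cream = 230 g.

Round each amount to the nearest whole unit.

milk: 24 oz; sour cream: 160 g; all-purpose flour: 591 g; butter: 236 g; honey: 3750 mL

Scaling factor: 50/12 = 25/6.
milk: 2/3 cup × 25/6 × 245 g/cup ÷ 28.35 g/oz ≈ 24 oz
sour cream: (2 tbsp + 2 tsp = 8/3 tbsp) × 25/6 ÷ 16 tbsp/cup × 230 g/cup ≈ 160 g
all-purpose flour: 5 oz × 25/6 × 28.35 g/oz ≈ 591 g
butter: 0.25 cup × 25/6 × 227 g/cup ≈ 236 g
honey: (3 cup + 12 tbsp = 3.75 cup) × 25/6 × 240 mL/cup = 3750 mL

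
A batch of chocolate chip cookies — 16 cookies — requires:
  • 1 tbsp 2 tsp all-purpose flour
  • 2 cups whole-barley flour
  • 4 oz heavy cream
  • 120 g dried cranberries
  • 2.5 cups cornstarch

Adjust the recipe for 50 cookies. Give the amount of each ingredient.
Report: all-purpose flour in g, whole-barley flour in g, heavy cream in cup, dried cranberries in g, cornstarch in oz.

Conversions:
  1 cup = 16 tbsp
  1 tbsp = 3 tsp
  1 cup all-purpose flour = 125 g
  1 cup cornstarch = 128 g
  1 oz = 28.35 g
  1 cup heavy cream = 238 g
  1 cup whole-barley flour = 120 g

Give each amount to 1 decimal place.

all-purpose flour: 40.7 g; whole-barley flour: 750.0 g; heavy cream: 1.5 cup; dried cranberries: 375.0 g; cornstarch: 35.3 oz

Scaling factor: 50/16 = 25/8 = 3.125.
all-purpose flour: (1 tbsp + 2 tsp = 5/3 tbsp) × 25/8 ÷ 16 tbsp/cup × 125 g/cup ≈ 40.7 g
whole-barley flour: 2 cup × 25/8 × 120 g/cup = 750.0 g
heavy cream: 4 oz × 25/8 × 28.35 g/oz ÷ 238 g/cup ≈ 1.5 cup
dried cranberries: 120 g × 25/8 = 375.0 g
cornstarch: 2.5 cup × 25/8 × 128 g/cup ÷ 28.35 g/oz ≈ 35.3 oz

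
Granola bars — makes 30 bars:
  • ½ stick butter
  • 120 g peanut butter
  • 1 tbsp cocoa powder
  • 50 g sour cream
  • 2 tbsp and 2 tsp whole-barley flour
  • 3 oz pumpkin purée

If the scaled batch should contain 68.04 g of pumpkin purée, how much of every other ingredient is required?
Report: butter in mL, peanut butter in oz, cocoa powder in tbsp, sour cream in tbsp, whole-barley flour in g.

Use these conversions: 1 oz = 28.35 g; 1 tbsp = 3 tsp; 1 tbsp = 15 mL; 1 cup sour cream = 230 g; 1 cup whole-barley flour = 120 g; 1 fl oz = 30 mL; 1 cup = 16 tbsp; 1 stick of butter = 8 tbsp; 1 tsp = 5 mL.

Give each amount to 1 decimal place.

The original recipe has 85.05 g of pumpkin purée, so the scaling factor is 68.04 ÷ 85.05 = 4/5 = 0.8.
butter: 0.5 stick × 4/5 × 8 tbsp/stick × 15 mL/tbsp = 48.0 mL
peanut butter: 120 g × 4/5 ÷ 28.35 g/oz ≈ 3.4 oz
cocoa powder: 1 tbsp × 4/5 = 0.8 tbsp
sour cream: 50 g × 4/5 ÷ 230 g/cup × 16 tbsp/cup ≈ 2.8 tbsp
whole-barley flour: (2 tbsp + 2 tsp = 8/3 tbsp) × 4/5 ÷ 16 tbsp/cup × 120 g/cup = 16.0 g

butter: 48.0 mL; peanut butter: 3.4 oz; cocoa powder: 0.8 tbsp; sour cream: 2.8 tbsp; whole-barley flour: 16.0 g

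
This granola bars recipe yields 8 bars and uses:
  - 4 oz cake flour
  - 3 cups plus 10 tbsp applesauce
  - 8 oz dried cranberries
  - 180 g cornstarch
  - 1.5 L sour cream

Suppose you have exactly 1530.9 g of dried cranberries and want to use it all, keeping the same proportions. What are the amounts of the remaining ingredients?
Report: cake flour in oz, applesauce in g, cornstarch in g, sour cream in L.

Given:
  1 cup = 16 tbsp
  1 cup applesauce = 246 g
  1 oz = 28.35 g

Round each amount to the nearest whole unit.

The original recipe has 226.8 g of dried cranberries, so the scaling factor is 1530.9 ÷ 226.8 = 27/4 = 6.75.
cake flour: 4 oz × 27/4 = 27 oz
applesauce: (3 cup + 10 tbsp = 3.625 cup) × 27/4 × 246 g/cup ≈ 6019 g
cornstarch: 180 g × 27/4 = 1215 g
sour cream: 1.5 L × 27/4 ≈ 10 L

cake flour: 27 oz; applesauce: 6019 g; cornstarch: 1215 g; sour cream: 10 L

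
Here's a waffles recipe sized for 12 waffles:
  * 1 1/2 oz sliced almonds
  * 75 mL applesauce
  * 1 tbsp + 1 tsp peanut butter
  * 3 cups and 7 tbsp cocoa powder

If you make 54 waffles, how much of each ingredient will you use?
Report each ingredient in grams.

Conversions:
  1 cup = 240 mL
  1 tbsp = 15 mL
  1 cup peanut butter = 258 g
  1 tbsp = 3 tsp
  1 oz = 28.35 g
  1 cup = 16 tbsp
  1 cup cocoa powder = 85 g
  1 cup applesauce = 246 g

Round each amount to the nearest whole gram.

sliced almonds: 191 g; applesauce: 346 g; peanut butter: 97 g; cocoa powder: 1315 g

Scaling factor: 54/12 = 9/2 = 4.5.
sliced almonds: 1.5 oz × 9/2 × 28.35 g/oz ≈ 191 g
applesauce: 75 mL × 9/2 ÷ 240 mL/cup × 246 g/cup ≈ 346 g
peanut butter: (1 tbsp + 1 tsp = 4/3 tbsp) × 9/2 ÷ 16 tbsp/cup × 258 g/cup ≈ 97 g
cocoa powder: (3 cup + 7 tbsp = 3.4375 cup) × 9/2 × 85 g/cup ≈ 1315 g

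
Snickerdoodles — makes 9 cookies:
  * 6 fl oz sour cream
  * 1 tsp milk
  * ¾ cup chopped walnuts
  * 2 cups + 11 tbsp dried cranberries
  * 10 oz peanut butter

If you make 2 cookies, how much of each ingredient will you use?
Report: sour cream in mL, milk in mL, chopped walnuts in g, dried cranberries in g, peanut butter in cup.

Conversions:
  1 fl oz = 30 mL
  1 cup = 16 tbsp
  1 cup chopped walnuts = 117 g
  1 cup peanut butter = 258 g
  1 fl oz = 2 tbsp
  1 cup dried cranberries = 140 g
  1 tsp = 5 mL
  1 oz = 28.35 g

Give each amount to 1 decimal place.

sour cream: 40.0 mL; milk: 1.1 mL; chopped walnuts: 19.5 g; dried cranberries: 83.6 g; peanut butter: 0.2 cup

Scaling factor: 2/9.
sour cream: 6 fl oz × 2/9 × 30 mL/fl oz = 40.0 mL
milk: 1 tsp × 2/9 × 5 mL/tsp ≈ 1.1 mL
chopped walnuts: 0.75 cup × 2/9 × 117 g/cup = 19.5 g
dried cranberries: (2 cup + 11 tbsp = 2.6875 cup) × 2/9 × 140 g/cup ≈ 83.6 g
peanut butter: 10 oz × 2/9 × 28.35 g/oz ÷ 258 g/cup ≈ 0.2 cup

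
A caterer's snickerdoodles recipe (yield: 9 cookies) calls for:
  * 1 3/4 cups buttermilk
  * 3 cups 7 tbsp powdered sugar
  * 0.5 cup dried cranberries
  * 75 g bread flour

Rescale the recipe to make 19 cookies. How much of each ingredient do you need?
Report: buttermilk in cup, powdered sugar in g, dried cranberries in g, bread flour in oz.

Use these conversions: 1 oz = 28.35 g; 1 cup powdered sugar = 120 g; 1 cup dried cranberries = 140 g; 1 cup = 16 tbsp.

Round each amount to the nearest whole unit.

buttermilk: 4 cup; powdered sugar: 871 g; dried cranberries: 148 g; bread flour: 6 oz

Scaling factor: 19/9.
buttermilk: 1.75 cup × 19/9 ≈ 4 cup
powdered sugar: (3 cup + 7 tbsp = 3.4375 cup) × 19/9 × 120 g/cup ≈ 871 g
dried cranberries: 0.5 cup × 19/9 × 140 g/cup ≈ 148 g
bread flour: 75 g × 19/9 ÷ 28.35 g/oz ≈ 6 oz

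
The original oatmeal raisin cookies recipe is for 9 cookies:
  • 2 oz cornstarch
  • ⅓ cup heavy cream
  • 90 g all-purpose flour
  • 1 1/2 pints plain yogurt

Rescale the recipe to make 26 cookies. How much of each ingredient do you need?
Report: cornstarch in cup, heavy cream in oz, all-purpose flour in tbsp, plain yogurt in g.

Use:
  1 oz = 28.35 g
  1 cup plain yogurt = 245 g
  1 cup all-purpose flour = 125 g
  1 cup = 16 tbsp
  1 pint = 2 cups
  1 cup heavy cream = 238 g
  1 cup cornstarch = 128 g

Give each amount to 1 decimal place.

Scaling factor: 26/9.
cornstarch: 2 oz × 26/9 × 28.35 g/oz ÷ 128 g/cup ≈ 1.3 cup
heavy cream: 1/3 cup × 26/9 × 238 g/cup ÷ 28.35 g/oz ≈ 8.1 oz
all-purpose flour: 90 g × 26/9 ÷ 125 g/cup × 16 tbsp/cup ≈ 33.3 tbsp
plain yogurt: 1.5 pint × 26/9 × 2 cup/pint × 245 g/cup ≈ 2123.3 g

cornstarch: 1.3 cup; heavy cream: 8.1 oz; all-purpose flour: 33.3 tbsp; plain yogurt: 2123.3 g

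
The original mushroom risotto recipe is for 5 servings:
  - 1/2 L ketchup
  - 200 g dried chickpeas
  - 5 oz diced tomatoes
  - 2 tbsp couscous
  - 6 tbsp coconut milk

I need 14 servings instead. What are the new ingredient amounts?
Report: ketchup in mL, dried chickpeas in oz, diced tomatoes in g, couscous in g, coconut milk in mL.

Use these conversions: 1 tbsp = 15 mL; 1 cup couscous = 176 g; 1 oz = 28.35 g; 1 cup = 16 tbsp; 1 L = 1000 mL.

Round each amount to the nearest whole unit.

Scaling factor: 14/5 = 2.8.
ketchup: 0.5 L × 14/5 × 1000 mL/L = 1400 mL
dried chickpeas: 200 g × 14/5 ÷ 28.35 g/oz ≈ 20 oz
diced tomatoes: 5 oz × 14/5 × 28.35 g/oz ≈ 397 g
couscous: 2 tbsp × 14/5 ÷ 16 tbsp/cup × 176 g/cup ≈ 62 g
coconut milk: 6 tbsp × 14/5 × 15 mL/tbsp = 252 mL

ketchup: 1400 mL; dried chickpeas: 20 oz; diced tomatoes: 397 g; couscous: 62 g; coconut milk: 252 mL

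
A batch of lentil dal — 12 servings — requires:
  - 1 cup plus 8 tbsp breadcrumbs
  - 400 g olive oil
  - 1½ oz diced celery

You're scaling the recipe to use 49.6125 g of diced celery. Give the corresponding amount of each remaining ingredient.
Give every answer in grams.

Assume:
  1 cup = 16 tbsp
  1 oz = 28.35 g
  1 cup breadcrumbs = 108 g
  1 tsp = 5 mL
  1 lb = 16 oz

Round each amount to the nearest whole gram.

breadcrumbs: 189 g; olive oil: 467 g

The original recipe has 42.525 g of diced celery, so the scaling factor is 49.6125 ÷ 42.525 = 7/6.
breadcrumbs: (1 cup + 8 tbsp = 1.5 cup) × 7/6 × 108 g/cup = 189 g
olive oil: 400 g × 7/6 ≈ 467 g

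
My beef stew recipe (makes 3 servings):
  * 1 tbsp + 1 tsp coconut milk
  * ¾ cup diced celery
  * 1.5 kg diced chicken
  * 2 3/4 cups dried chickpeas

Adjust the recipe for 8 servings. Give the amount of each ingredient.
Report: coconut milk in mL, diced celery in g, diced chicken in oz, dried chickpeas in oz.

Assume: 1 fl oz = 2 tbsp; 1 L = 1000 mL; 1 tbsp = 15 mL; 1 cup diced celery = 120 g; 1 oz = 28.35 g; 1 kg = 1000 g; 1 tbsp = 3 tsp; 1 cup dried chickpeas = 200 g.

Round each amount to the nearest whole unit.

Scaling factor: 8/3.
coconut milk: (1 tbsp + 1 tsp = 4/3 tbsp) × 8/3 × 15 mL/tbsp ≈ 53 mL
diced celery: 0.75 cup × 8/3 × 120 g/cup = 240 g
diced chicken: 1.5 kg × 8/3 × 1000 g/kg ÷ 28.35 g/oz ≈ 141 oz
dried chickpeas: 2.75 cup × 8/3 × 200 g/cup ÷ 28.35 g/oz ≈ 52 oz

coconut milk: 53 mL; diced celery: 240 g; diced chicken: 141 oz; dried chickpeas: 52 oz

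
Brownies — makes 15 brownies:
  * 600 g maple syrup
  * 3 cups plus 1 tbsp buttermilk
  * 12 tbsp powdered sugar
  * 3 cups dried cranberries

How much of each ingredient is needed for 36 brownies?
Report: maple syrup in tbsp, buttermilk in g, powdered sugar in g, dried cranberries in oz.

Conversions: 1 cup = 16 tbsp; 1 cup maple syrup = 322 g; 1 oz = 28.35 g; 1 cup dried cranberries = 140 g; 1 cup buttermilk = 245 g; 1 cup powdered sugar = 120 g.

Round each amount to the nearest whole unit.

Scaling factor: 36/15 = 12/5 = 2.4.
maple syrup: 600 g × 12/5 ÷ 322 g/cup × 16 tbsp/cup ≈ 72 tbsp
buttermilk: (3 cup + 1 tbsp = 3.0625 cup) × 12/5 × 245 g/cup ≈ 1801 g
powdered sugar: 12 tbsp × 12/5 ÷ 16 tbsp/cup × 120 g/cup = 216 g
dried cranberries: 3 cup × 12/5 × 140 g/cup ÷ 28.35 g/oz ≈ 36 oz

maple syrup: 72 tbsp; buttermilk: 1801 g; powdered sugar: 216 g; dried cranberries: 36 oz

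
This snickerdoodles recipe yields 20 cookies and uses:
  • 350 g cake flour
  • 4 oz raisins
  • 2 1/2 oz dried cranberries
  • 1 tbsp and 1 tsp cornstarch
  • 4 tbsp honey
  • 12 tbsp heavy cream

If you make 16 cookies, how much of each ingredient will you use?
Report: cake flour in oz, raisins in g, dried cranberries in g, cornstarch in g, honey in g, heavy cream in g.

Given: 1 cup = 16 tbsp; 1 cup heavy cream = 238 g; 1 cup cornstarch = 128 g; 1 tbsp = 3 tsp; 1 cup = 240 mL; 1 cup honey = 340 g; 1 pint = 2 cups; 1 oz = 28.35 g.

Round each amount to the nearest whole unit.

Scaling factor: 16/20 = 4/5 = 0.8.
cake flour: 350 g × 4/5 ÷ 28.35 g/oz ≈ 10 oz
raisins: 4 oz × 4/5 × 28.35 g/oz ≈ 91 g
dried cranberries: 2.5 oz × 4/5 × 28.35 g/oz ≈ 57 g
cornstarch: (1 tbsp + 1 tsp = 4/3 tbsp) × 4/5 ÷ 16 tbsp/cup × 128 g/cup ≈ 9 g
honey: 4 tbsp × 4/5 ÷ 16 tbsp/cup × 340 g/cup = 68 g
heavy cream: 12 tbsp × 4/5 ÷ 16 tbsp/cup × 238 g/cup ≈ 143 g

cake flour: 10 oz; raisins: 91 g; dried cranberries: 57 g; cornstarch: 9 g; honey: 68 g; heavy cream: 143 g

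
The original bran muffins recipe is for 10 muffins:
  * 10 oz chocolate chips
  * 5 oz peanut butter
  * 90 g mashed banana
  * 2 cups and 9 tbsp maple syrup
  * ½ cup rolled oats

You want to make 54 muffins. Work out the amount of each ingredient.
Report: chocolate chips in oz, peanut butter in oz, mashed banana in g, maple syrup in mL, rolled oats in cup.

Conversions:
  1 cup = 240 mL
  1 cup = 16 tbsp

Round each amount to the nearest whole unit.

chocolate chips: 54 oz; peanut butter: 27 oz; mashed banana: 486 g; maple syrup: 3321 mL; rolled oats: 3 cup

Scaling factor: 54/10 = 27/5 = 5.4.
chocolate chips: 10 oz × 27/5 = 54 oz
peanut butter: 5 oz × 27/5 = 27 oz
mashed banana: 90 g × 27/5 = 486 g
maple syrup: (2 cup + 9 tbsp = 2.5625 cup) × 27/5 × 240 mL/cup = 3321 mL
rolled oats: 0.5 cup × 27/5 ≈ 3 cup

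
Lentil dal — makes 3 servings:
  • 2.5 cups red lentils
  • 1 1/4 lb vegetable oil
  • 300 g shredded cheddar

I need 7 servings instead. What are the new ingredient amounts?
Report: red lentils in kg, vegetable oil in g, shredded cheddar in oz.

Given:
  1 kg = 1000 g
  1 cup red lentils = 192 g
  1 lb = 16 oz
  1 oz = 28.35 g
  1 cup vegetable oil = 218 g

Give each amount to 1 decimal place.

red lentils: 1.1 kg; vegetable oil: 1323.0 g; shredded cheddar: 24.7 oz

Scaling factor: 7/3.
red lentils: 2.5 cup × 7/3 × 192 g/cup ÷ 1000 g/kg ≈ 1.1 kg
vegetable oil: 1.25 lb × 7/3 × 16 oz/lb × 28.35 g/oz = 1323.0 g
shredded cheddar: 300 g × 7/3 ÷ 28.35 g/oz ≈ 24.7 oz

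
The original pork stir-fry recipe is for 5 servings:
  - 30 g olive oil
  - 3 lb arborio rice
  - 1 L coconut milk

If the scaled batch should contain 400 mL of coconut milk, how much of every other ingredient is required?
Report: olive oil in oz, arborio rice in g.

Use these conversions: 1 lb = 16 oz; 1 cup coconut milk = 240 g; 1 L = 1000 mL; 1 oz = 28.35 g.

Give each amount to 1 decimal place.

olive oil: 0.4 oz; arborio rice: 544.3 g

The original recipe has 1000 mL of coconut milk, so the scaling factor is 400 ÷ 1000 = 2/5 = 0.4.
olive oil: 30 g × 2/5 ÷ 28.35 g/oz ≈ 0.4 oz
arborio rice: 3 lb × 2/5 × 16 oz/lb × 28.35 g/oz ≈ 544.3 g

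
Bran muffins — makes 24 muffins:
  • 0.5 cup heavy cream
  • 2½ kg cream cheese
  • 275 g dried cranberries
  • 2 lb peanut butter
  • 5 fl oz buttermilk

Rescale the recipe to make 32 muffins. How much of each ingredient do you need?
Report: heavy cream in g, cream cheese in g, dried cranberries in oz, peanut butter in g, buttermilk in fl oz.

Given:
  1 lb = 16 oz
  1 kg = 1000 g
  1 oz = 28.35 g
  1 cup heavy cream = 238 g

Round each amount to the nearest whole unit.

Scaling factor: 32/24 = 4/3.
heavy cream: 0.5 cup × 4/3 × 238 g/cup ≈ 159 g
cream cheese: 2.5 kg × 4/3 × 1000 g/kg ≈ 3333 g
dried cranberries: 275 g × 4/3 ÷ 28.35 g/oz ≈ 13 oz
peanut butter: 2 lb × 4/3 × 16 oz/lb × 28.35 g/oz ≈ 1210 g
buttermilk: 5 fl oz × 4/3 ≈ 7 fl oz

heavy cream: 159 g; cream cheese: 3333 g; dried cranberries: 13 oz; peanut butter: 1210 g; buttermilk: 7 fl oz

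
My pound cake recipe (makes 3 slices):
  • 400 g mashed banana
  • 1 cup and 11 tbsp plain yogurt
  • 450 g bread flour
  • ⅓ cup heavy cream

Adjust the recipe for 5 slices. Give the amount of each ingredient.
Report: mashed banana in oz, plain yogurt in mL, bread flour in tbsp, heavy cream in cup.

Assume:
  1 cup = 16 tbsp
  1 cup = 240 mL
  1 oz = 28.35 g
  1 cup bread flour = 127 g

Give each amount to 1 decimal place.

Scaling factor: 5/3.
mashed banana: 400 g × 5/3 ÷ 28.35 g/oz ≈ 23.5 oz
plain yogurt: (1 cup + 11 tbsp = 1.6875 cup) × 5/3 × 240 mL/cup = 675.0 mL
bread flour: 450 g × 5/3 ÷ 127 g/cup × 16 tbsp/cup ≈ 94.5 tbsp
heavy cream: 1/3 cup × 5/3 ≈ 0.6 cup

mashed banana: 23.5 oz; plain yogurt: 675.0 mL; bread flour: 94.5 tbsp; heavy cream: 0.6 cup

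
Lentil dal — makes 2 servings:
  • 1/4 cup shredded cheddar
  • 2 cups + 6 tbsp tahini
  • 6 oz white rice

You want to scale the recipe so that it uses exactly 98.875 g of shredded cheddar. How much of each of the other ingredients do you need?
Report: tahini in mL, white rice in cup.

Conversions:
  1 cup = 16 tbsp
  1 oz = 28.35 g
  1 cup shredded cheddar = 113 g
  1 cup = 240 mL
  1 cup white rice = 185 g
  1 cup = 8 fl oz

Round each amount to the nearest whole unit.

The original recipe has 28.25 g of shredded cheddar, so the scaling factor is 98.875 ÷ 28.25 = 7/2 = 3.5.
tahini: (2 cup + 6 tbsp = 2.375 cup) × 7/2 × 240 mL/cup = 1995 mL
white rice: 6 oz × 7/2 × 28.35 g/oz ÷ 185 g/cup ≈ 3 cup

tahini: 1995 mL; white rice: 3 cup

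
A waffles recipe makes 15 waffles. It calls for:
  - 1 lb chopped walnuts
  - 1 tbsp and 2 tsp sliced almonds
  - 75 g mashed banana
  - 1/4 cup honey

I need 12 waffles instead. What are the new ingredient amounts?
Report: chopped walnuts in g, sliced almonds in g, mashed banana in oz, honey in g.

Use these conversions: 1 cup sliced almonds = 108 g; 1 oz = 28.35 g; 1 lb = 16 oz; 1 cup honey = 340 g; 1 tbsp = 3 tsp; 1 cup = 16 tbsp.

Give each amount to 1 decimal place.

Scaling factor: 12/15 = 4/5 = 0.8.
chopped walnuts: 1 lb × 4/5 × 16 oz/lb × 28.35 g/oz ≈ 362.9 g
sliced almonds: (1 tbsp + 2 tsp = 5/3 tbsp) × 4/5 ÷ 16 tbsp/cup × 108 g/cup = 9.0 g
mashed banana: 75 g × 4/5 ÷ 28.35 g/oz ≈ 2.1 oz
honey: 0.25 cup × 4/5 × 340 g/cup = 68.0 g

chopped walnuts: 362.9 g; sliced almonds: 9.0 g; mashed banana: 2.1 oz; honey: 68.0 g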